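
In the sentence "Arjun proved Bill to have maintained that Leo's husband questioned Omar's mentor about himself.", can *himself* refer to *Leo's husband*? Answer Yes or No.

*himself* is a reflexive; Principle A requires it to be bound within its binding domain — the clause headed by 'questioned'.
— Leo's husband: subject of the clause headed by 'questioned'; c-commands the reflexive within its binding domain — allowed (Principle A).

Yes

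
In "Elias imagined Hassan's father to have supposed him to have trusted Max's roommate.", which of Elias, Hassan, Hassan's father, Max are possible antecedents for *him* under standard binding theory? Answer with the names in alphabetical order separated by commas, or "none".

*him* is a pronoun; Principle B requires it to be free in its binding domain — the clause headed by 'supposed'.
— Elias: subject of the matrix clause; c-commands the pronoun but lies outside its binding domain — allowed.
— Hassan: possessor inside the subject DP of the clause headed by 'supposed'; does not c-command the pronoun — Principle B does not apply; allowed.
— Hassan's father: subject of the clause headed by 'supposed'; c-commands the pronoun within its binding domain — blocked (Principle B).
— Max: possessor inside the object DP of the clause headed by 'trusted'; is c-commanded by the pronoun; coreference would bind this R-expression — blocked (Principle C).

Elias, Hassan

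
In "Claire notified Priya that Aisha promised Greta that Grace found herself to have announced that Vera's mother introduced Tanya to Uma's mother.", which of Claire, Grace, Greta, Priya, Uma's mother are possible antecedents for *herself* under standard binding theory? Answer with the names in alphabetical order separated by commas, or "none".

Grace

*herself* is a reflexive; Principle A requires it to be bound within its binding domain — the clause headed by 'found'.
— Claire: subject of the matrix clause; c-commands the reflexive but lies outside its binding domain — cannot bind it (Principle A).
— Grace: subject of the clause headed by 'found'; c-commands the reflexive within its binding domain — allowed (Principle A).
— Greta: object of the clause headed by 'promised'; c-commands the reflexive but lies outside its binding domain — cannot bind it (Principle A).
— Priya: object of the matrix clause; c-commands the reflexive but lies outside its binding domain — cannot bind it (Principle A).
— Uma's mother: second object of the clause headed by 'introduced'; does not c-command the reflexive — cannot bind it (Principle A).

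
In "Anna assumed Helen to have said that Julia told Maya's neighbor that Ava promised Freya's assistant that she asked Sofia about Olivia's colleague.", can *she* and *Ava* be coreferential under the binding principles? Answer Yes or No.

Yes

*Ava* is an R-expression; Principle C requires it to be free (not bound by any c-commanding expression).
— she: subject of the clause headed by 'asked'; the pronoun does not c-command the R-expression — coreference allowed.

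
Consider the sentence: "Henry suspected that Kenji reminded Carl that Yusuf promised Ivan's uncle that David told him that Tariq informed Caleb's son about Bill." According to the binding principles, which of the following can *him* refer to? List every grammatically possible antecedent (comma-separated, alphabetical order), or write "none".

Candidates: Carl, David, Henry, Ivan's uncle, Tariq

*him* is a pronoun; Principle B requires it to be free in its binding domain — the clause headed by 'told'.
— Carl: object of the clause headed by 'reminded'; c-commands the pronoun but lies outside its binding domain — allowed.
— David: subject of the clause headed by 'told'; c-commands the pronoun within its binding domain — blocked (Principle B).
— Henry: subject of the matrix clause; c-commands the pronoun but lies outside its binding domain — allowed.
— Ivan's uncle: object of the clause headed by 'promised'; c-commands the pronoun but lies outside its binding domain — allowed.
— Tariq: subject of the clause headed by 'informed'; is c-commanded by the pronoun; coreference would bind this R-expression — blocked (Principle C).

Carl, Henry, Ivan's uncle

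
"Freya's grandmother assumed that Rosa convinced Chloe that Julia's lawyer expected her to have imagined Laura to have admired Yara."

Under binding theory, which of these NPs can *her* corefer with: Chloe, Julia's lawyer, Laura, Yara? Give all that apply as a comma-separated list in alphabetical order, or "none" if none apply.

*her* is a pronoun; Principle B requires it to be free in its binding domain — the clause headed by 'expected'.
— Chloe: object of the clause headed by 'convinced'; c-commands the pronoun but lies outside its binding domain — allowed.
— Julia's lawyer: subject of the clause headed by 'expected'; c-commands the pronoun within its binding domain — blocked (Principle B).
— Laura: subject of the clause headed by 'admired'; is c-commanded by the pronoun; coreference would bind this R-expression — blocked (Principle C).
— Yara: object of the clause headed by 'admired'; is c-commanded by the pronoun; coreference would bind this R-expression — blocked (Principle C).

Chloe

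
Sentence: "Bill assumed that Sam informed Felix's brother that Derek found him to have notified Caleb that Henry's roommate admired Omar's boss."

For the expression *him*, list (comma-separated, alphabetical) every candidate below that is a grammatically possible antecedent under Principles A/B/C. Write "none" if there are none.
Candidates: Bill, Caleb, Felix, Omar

Bill, Felix

*him* is a pronoun; Principle B requires it to be free in its binding domain — the clause headed by 'found'.
— Bill: subject of the matrix clause; c-commands the pronoun but lies outside its binding domain — allowed.
— Caleb: object of the clause headed by 'notified'; is c-commanded by the pronoun; coreference would bind this R-expression — blocked (Principle C).
— Felix: possessor inside the object DP of the clause headed by 'informed'; does not c-command the pronoun — Principle B does not apply; allowed.
— Omar: possessor inside the object DP of the clause headed by 'admired'; is c-commanded by the pronoun; coreference would bind this R-expression — blocked (Principle C).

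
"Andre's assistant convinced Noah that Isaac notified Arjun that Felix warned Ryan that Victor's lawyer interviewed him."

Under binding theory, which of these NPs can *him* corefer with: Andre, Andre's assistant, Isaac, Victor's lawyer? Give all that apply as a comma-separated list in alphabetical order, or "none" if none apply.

Andre, Andre's assistant, Isaac

*him* is a pronoun; Principle B requires it to be free in its binding domain — the clause headed by 'interviewed'.
— Andre: possessor inside the subject DP of the matrix clause; does not c-command the pronoun — Principle B does not apply; allowed.
— Andre's assistant: subject of the matrix clause; c-commands the pronoun but lies outside its binding domain — allowed.
— Isaac: subject of the clause headed by 'notified'; c-commands the pronoun but lies outside its binding domain — allowed.
— Victor's lawyer: subject of the clause headed by 'interviewed'; c-commands the pronoun within its binding domain — blocked (Principle B).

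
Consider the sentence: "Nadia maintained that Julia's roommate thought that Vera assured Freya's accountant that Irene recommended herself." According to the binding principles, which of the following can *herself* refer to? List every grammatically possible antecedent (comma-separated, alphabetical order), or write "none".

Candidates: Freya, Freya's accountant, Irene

*herself* is a reflexive; Principle A requires it to be bound within its binding domain — the clause headed by 'recommended'.
— Freya: possessor inside the object DP of the clause headed by 'assured'; does not c-command the reflexive — cannot bind it (Principle A).
— Freya's accountant: object of the clause headed by 'assured'; c-commands the reflexive but lies outside its binding domain — cannot bind it (Principle A).
— Irene: subject of the clause headed by 'recommended'; c-commands the reflexive within its binding domain — allowed (Principle A).

Irene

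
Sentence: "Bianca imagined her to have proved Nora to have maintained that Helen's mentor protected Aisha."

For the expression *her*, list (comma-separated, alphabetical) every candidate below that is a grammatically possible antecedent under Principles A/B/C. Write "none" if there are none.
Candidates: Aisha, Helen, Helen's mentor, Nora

none

*her* is a pronoun; Principle B requires it to be free in its binding domain — the matrix clause.
— Aisha: object of the clause headed by 'protected'; is c-commanded by the pronoun; coreference would bind this R-expression — blocked (Principle C).
— Helen: possessor inside the subject DP of the clause headed by 'protected'; is c-commanded by the pronoun; coreference would bind this R-expression — blocked (Principle C).
— Helen's mentor: subject of the clause headed by 'protected'; is c-commanded by the pronoun; coreference would bind this R-expression — blocked (Principle C).
— Nora: subject of the clause headed by 'maintained'; is c-commanded by the pronoun; coreference would bind this R-expression — blocked (Principle C).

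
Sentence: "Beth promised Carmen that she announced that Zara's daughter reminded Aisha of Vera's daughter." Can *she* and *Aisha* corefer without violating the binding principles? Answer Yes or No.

*Aisha* is an R-expression; Principle C requires it to be free (not bound by any c-commanding expression).
— she: subject of the clause headed by 'announced'; the pronoun c-commands the R-expression — coreference blocked (Principle C).

No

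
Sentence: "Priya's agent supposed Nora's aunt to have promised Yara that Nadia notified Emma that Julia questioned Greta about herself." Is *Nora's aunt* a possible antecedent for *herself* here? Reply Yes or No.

*herself* is a reflexive; Principle A requires it to be bound within its binding domain — the clause headed by 'questioned'.
— Nora's aunt: subject of the clause headed by 'promised'; c-commands the reflexive but lies outside its binding domain — cannot bind it (Principle A).

No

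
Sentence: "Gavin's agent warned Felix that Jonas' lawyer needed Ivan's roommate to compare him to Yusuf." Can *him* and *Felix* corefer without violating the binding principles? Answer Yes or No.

*Felix* is an R-expression; Principle C requires it to be free (not bound by any c-commanding expression).
— him: object of the clause headed by 'compare'; the pronoun does not c-command the R-expression — coreference allowed.

Yes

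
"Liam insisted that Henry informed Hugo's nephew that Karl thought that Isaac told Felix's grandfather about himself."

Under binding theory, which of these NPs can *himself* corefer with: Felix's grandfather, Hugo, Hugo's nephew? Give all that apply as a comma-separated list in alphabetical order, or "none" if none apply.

*himself* is a reflexive; Principle A requires it to be bound within its binding domain — the clause headed by 'told'.
— Felix's grandfather: object of the clause headed by 'told'; c-commands the reflexive within its binding domain — allowed (Principle A).
— Hugo: possessor inside the object DP of the clause headed by 'informed'; does not c-command the reflexive — cannot bind it (Principle A).
— Hugo's nephew: object of the clause headed by 'informed'; c-commands the reflexive but lies outside its binding domain — cannot bind it (Principle A).

Felix's grandfather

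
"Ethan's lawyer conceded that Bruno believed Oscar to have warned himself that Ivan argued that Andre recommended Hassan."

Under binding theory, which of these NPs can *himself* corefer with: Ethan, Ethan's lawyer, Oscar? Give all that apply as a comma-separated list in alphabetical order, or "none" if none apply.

*himself* is a reflexive; Principle A requires it to be bound within its binding domain — the clause headed by 'warned'.
— Ethan: possessor inside the subject DP of the matrix clause; does not c-command the reflexive — cannot bind it (Principle A).
— Ethan's lawyer: subject of the matrix clause; c-commands the reflexive but lies outside its binding domain — cannot bind it (Principle A).
— Oscar: subject of the clause headed by 'warned'; c-commands the reflexive within its binding domain — allowed (Principle A).

Oscar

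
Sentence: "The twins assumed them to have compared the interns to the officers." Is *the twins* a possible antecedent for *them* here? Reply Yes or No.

No

*them* is a pronoun; Principle B requires it to be free in its binding domain — the matrix clause.
— the twins: subject of the matrix clause; c-commands the pronoun within its binding domain — blocked (Principle B).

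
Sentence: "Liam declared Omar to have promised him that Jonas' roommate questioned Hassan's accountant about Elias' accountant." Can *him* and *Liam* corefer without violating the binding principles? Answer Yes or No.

*Liam* is an R-expression; Principle C requires it to be free (not bound by any c-commanding expression).
— him: object of the clause headed by 'promised'; the pronoun does not c-command the R-expression — coreference allowed.

Yes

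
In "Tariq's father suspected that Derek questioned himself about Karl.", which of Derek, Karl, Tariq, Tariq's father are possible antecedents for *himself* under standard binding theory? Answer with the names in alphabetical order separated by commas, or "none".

*himself* is a reflexive; Principle A requires it to be bound within its binding domain — the clause headed by 'questioned'.
— Derek: subject of the clause headed by 'questioned'; c-commands the reflexive within its binding domain — allowed (Principle A).
— Karl: second object of the clause headed by 'questioned'; does not c-command the reflexive — cannot bind it (Principle A).
— Tariq: possessor inside the subject DP of the matrix clause; does not c-command the reflexive — cannot bind it (Principle A).
— Tariq's father: subject of the matrix clause; c-commands the reflexive but lies outside its binding domain — cannot bind it (Principle A).

Derek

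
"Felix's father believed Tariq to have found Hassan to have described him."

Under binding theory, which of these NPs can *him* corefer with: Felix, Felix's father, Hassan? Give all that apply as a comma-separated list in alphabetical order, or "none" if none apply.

Felix, Felix's father

*him* is a pronoun; Principle B requires it to be free in its binding domain — the clause headed by 'described'.
— Felix: possessor inside the subject DP of the matrix clause; does not c-command the pronoun — Principle B does not apply; allowed.
— Felix's father: subject of the matrix clause; c-commands the pronoun but lies outside its binding domain — allowed.
— Hassan: subject of the clause headed by 'described'; c-commands the pronoun within its binding domain — blocked (Principle B).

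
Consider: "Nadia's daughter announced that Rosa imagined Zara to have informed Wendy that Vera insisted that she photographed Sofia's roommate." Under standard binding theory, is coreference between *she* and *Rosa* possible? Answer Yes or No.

*Rosa* is an R-expression; Principle C requires it to be free (not bound by any c-commanding expression).
— she: subject of the clause headed by 'photographed'; the pronoun does not c-command the R-expression — coreference allowed.

Yes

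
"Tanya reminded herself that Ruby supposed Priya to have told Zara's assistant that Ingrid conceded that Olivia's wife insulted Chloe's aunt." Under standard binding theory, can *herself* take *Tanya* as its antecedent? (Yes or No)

*herself* is a reflexive; Principle A requires it to be bound within its binding domain — the matrix clause.
— Tanya: subject of the matrix clause; c-commands the reflexive within its binding domain — allowed (Principle A).

Yes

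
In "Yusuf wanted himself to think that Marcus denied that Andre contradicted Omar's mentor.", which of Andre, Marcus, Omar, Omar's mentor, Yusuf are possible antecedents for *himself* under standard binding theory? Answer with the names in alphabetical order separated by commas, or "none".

*himself* is a reflexive; Principle A requires it to be bound within its binding domain — the matrix clause.
— Andre: subject of the clause headed by 'contradicted'; does not c-command the reflexive — cannot bind it (Principle A).
— Marcus: subject of the clause headed by 'denied'; does not c-command the reflexive — cannot bind it (Principle A).
— Omar: possessor inside the object DP of the clause headed by 'contradicted'; does not c-command the reflexive — cannot bind it (Principle A).
— Omar's mentor: object of the clause headed by 'contradicted'; does not c-command the reflexive — cannot bind it (Principle A).
— Yusuf: subject of the matrix clause; c-commands the reflexive within its binding domain — allowed (Principle A).

Yusuf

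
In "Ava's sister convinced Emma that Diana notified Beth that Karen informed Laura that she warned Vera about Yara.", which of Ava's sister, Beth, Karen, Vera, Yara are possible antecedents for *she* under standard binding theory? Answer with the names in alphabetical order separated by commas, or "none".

*she* is a pronoun; Principle B requires it to be free in its binding domain — the clause headed by 'warned'.
— Ava's sister: subject of the matrix clause; c-commands the pronoun but lies outside its binding domain — allowed.
— Beth: object of the clause headed by 'notified'; c-commands the pronoun but lies outside its binding domain — allowed.
— Karen: subject of the clause headed by 'informed'; c-commands the pronoun but lies outside its binding domain — allowed.
— Vera: object of the clause headed by 'warned'; is c-commanded by the pronoun; coreference would bind this R-expression — blocked (Principle C).
— Yara: second object of the clause headed by 'warned'; is c-commanded by the pronoun; coreference would bind this R-expression — blocked (Principle C).

Ava's sister, Beth, Karen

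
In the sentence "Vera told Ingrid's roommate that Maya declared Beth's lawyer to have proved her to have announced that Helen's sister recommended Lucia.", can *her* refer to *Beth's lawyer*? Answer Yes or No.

No

*her* is a pronoun; Principle B requires it to be free in its binding domain — the clause headed by 'proved'.
— Beth's lawyer: subject of the clause headed by 'proved'; c-commands the pronoun within its binding domain — blocked (Principle B).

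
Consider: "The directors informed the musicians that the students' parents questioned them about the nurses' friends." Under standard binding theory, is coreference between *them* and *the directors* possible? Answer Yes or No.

Yes

*the directors* is an R-expression; Principle C requires it to be free (not bound by any c-commanding expression).
— them: object of the clause headed by 'questioned'; the pronoun does not c-command the R-expression — coreference allowed.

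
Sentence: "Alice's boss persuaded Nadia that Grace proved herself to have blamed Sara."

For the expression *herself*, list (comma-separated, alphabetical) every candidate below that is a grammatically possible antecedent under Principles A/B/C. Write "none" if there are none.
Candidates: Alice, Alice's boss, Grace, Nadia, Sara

Grace

*herself* is a reflexive; Principle A requires it to be bound within its binding domain — the clause headed by 'proved'.
— Alice: possessor inside the subject DP of the matrix clause; does not c-command the reflexive — cannot bind it (Principle A).
— Alice's boss: subject of the matrix clause; c-commands the reflexive but lies outside its binding domain — cannot bind it (Principle A).
— Grace: subject of the clause headed by 'proved'; c-commands the reflexive within its binding domain — allowed (Principle A).
— Nadia: object of the matrix clause; c-commands the reflexive but lies outside its binding domain — cannot bind it (Principle A).
— Sara: object of the clause headed by 'blamed'; does not c-command the reflexive — cannot bind it (Principle A).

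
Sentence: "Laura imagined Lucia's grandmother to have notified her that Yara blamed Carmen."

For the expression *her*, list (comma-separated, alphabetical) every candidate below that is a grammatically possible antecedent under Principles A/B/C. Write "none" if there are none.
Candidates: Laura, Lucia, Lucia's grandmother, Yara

Laura, Lucia

*her* is a pronoun; Principle B requires it to be free in its binding domain — the clause headed by 'notified'.
— Laura: subject of the matrix clause; c-commands the pronoun but lies outside its binding domain — allowed.
— Lucia: possessor inside the subject DP of the clause headed by 'notified'; does not c-command the pronoun — Principle B does not apply; allowed.
— Lucia's grandmother: subject of the clause headed by 'notified'; c-commands the pronoun within its binding domain — blocked (Principle B).
— Yara: subject of the clause headed by 'blamed'; is c-commanded by the pronoun; coreference would bind this R-expression — blocked (Principle C).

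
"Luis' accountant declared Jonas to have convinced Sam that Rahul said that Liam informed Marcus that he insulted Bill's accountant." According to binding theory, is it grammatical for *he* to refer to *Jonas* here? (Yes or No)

*Jonas* is an R-expression; Principle C requires it to be free (not bound by any c-commanding expression).
— he: subject of the clause headed by 'insulted'; the pronoun does not c-command the R-expression — coreference allowed.

Yes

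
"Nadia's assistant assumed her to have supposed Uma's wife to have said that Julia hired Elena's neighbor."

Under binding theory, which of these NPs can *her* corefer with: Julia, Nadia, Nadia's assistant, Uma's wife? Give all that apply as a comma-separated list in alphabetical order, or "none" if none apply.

*her* is a pronoun; Principle B requires it to be free in its binding domain — the matrix clause.
— Julia: subject of the clause headed by 'hired'; is c-commanded by the pronoun; coreference would bind this R-expression — blocked (Principle C).
— Nadia: possessor inside the subject DP of the matrix clause; does not c-command the pronoun — Principle B does not apply; allowed.
— Nadia's assistant: subject of the matrix clause; c-commands the pronoun within its binding domain — blocked (Principle B).
— Uma's wife: subject of the clause headed by 'said'; is c-commanded by the pronoun; coreference would bind this R-expression — blocked (Principle C).

Nadia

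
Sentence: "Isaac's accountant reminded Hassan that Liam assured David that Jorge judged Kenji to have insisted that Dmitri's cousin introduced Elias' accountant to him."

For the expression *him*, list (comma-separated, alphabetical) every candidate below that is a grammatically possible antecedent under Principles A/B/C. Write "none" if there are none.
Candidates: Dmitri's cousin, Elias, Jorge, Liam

Elias, Jorge, Liam

*him* is a pronoun; Principle B requires it to be free in its binding domain — the clause headed by 'introduced'.
— Dmitri's cousin: subject of the clause headed by 'introduced'; c-commands the pronoun within its binding domain — blocked (Principle B).
— Elias: possessor inside the object DP of the clause headed by 'introduced'; does not c-command the pronoun — Principle B does not apply; allowed.
— Jorge: subject of the clause headed by 'judged'; c-commands the pronoun but lies outside its binding domain — allowed.
— Liam: subject of the clause headed by 'assured'; c-commands the pronoun but lies outside its binding domain — allowed.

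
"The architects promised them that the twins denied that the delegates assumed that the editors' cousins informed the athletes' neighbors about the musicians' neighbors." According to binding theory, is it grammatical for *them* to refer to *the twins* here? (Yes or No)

No

*the twins* is an R-expression; Principle C requires it to be free (not bound by any c-commanding expression).
— them: object of the matrix clause; the pronoun c-commands the R-expression — coreference blocked (Principle C).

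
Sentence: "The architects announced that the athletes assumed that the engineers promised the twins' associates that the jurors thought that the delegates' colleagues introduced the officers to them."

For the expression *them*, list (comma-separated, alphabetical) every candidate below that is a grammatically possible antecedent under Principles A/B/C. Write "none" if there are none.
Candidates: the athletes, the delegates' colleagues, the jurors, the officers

*them* is a pronoun; Principle B requires it to be free in its binding domain — the clause headed by 'introduced'.
— the athletes: subject of the clause headed by 'assumed'; c-commands the pronoun but lies outside its binding domain — allowed.
— the delegates' colleagues: subject of the clause headed by 'introduced'; c-commands the pronoun within its binding domain — blocked (Principle B).
— the jurors: subject of the clause headed by 'thought'; c-commands the pronoun but lies outside its binding domain — allowed.
— the officers: object of the clause headed by 'introduced'; c-commands the pronoun within its binding domain — blocked (Principle B).

the athletes, the jurors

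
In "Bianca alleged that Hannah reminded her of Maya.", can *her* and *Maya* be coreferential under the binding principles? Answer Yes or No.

*Maya* is an R-expression; Principle C requires it to be free (not bound by any c-commanding expression).
— her: object of the clause headed by 'reminded'; the pronoun c-commands the R-expression — coreference blocked (Principle C).

No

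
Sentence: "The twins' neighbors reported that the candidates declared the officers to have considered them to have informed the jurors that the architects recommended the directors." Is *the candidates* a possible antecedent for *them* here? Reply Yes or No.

*them* is a pronoun; Principle B requires it to be free in its binding domain — the clause headed by 'considered'.
— the candidates: subject of the clause headed by 'declared'; c-commands the pronoun but lies outside its binding domain — allowed.

Yes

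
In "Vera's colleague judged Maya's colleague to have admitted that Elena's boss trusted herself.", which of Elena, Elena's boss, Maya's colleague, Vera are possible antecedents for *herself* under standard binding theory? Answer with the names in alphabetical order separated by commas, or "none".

*herself* is a reflexive; Principle A requires it to be bound within its binding domain — the clause headed by 'trusted'.
— Elena: possessor inside the subject DP of the clause headed by 'trusted'; does not c-command the reflexive — cannot bind it (Principle A).
— Elena's boss: subject of the clause headed by 'trusted'; c-commands the reflexive within its binding domain — allowed (Principle A).
— Maya's colleague: subject of the clause headed by 'admitted'; c-commands the reflexive but lies outside its binding domain — cannot bind it (Principle A).
— Vera: possessor inside the subject DP of the matrix clause; does not c-command the reflexive — cannot bind it (Principle A).

Elena's boss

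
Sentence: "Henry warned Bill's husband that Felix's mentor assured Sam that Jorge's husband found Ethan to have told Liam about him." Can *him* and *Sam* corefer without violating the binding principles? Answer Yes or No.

Yes

*Sam* is an R-expression; Principle C requires it to be free (not bound by any c-commanding expression).
— him: second object of the clause headed by 'told'; the pronoun does not c-command the R-expression — coreference allowed.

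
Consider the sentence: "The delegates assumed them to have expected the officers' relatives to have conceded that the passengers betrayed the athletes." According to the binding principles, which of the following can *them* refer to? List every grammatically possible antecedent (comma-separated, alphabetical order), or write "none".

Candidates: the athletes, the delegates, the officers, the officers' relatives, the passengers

none

*them* is a pronoun; Principle B requires it to be free in its binding domain — the matrix clause.
— the athletes: object of the clause headed by 'betrayed'; is c-commanded by the pronoun; coreference would bind this R-expression — blocked (Principle C).
— the delegates: subject of the matrix clause; c-commands the pronoun within its binding domain — blocked (Principle B).
— the officers: possessor inside the subject DP of the clause headed by 'conceded'; is c-commanded by the pronoun; coreference would bind this R-expression — blocked (Principle C).
— the officers' relatives: subject of the clause headed by 'conceded'; is c-commanded by the pronoun; coreference would bind this R-expression — blocked (Principle C).
— the passengers: subject of the clause headed by 'betrayed'; is c-commanded by the pronoun; coreference would bind this R-expression — blocked (Principle C).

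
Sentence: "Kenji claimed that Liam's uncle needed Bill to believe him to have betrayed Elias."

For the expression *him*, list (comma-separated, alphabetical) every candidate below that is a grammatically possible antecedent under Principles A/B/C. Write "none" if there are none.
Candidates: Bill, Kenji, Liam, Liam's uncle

Kenji, Liam, Liam's uncle

*him* is a pronoun; Principle B requires it to be free in its binding domain — the clause headed by 'believe'.
— Bill: subject of the clause headed by 'believe'; c-commands the pronoun within its binding domain — blocked (Principle B).
— Kenji: subject of the matrix clause; c-commands the pronoun but lies outside its binding domain — allowed.
— Liam: possessor inside the subject DP of the clause headed by 'needed'; does not c-command the pronoun — Principle B does not apply; allowed.
— Liam's uncle: subject of the clause headed by 'needed'; c-commands the pronoun but lies outside its binding domain — allowed.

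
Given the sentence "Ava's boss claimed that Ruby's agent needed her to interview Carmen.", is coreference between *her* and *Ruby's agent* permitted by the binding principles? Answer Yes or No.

No

*her* is a pronoun; Principle B requires it to be free in its binding domain — the clause headed by 'needed'.
— Ruby's agent: subject of the clause headed by 'needed'; c-commands the pronoun within its binding domain — blocked (Principle B).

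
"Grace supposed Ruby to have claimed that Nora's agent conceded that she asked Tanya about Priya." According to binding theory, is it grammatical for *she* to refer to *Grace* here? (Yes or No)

Yes

*Grace* is an R-expression; Principle C requires it to be free (not bound by any c-commanding expression).
— she: subject of the clause headed by 'asked'; the pronoun does not c-command the R-expression — coreference allowed.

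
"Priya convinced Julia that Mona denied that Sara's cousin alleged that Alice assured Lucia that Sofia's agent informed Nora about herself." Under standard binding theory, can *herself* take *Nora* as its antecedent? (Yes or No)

Yes

*herself* is a reflexive; Principle A requires it to be bound within its binding domain — the clause headed by 'informed'.
— Nora: object of the clause headed by 'informed'; c-commands the reflexive within its binding domain — allowed (Principle A).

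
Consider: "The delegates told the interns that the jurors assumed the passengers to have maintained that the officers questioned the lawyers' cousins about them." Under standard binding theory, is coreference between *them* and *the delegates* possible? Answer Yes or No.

Yes

*the delegates* is an R-expression; Principle C requires it to be free (not bound by any c-commanding expression).
— them: second object of the clause headed by 'questioned'; the pronoun does not c-command the R-expression — coreference allowed.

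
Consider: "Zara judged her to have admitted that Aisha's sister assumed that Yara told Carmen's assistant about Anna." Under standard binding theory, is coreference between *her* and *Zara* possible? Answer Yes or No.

*Zara* is an R-expression; Principle C requires it to be free (not bound by any c-commanding expression).
— her: subject of the clause headed by 'admitted'; the R-expression locally c-commands the pronoun — coreference blocked (Principle B on the pronoun).

No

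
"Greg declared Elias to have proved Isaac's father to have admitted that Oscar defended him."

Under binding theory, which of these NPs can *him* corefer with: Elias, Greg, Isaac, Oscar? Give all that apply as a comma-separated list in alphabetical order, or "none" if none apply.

*him* is a pronoun; Principle B requires it to be free in its binding domain — the clause headed by 'defended'.
— Elias: subject of the clause headed by 'proved'; c-commands the pronoun but lies outside its binding domain — allowed.
— Greg: subject of the matrix clause; c-commands the pronoun but lies outside its binding domain — allowed.
— Isaac: possessor inside the subject DP of the clause headed by 'admitted'; does not c-command the pronoun — Principle B does not apply; allowed.
— Oscar: subject of the clause headed by 'defended'; c-commands the pronoun within its binding domain — blocked (Principle B).

Elias, Greg, Isaac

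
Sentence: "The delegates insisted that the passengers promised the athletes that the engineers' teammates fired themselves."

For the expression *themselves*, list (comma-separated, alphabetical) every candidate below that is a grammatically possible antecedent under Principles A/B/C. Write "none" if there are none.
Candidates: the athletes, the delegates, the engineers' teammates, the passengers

*themselves* is a reflexive; Principle A requires it to be bound within its binding domain — the clause headed by 'fired'.
— the athletes: object of the clause headed by 'promised'; c-commands the reflexive but lies outside its binding domain — cannot bind it (Principle A).
— the delegates: subject of the matrix clause; c-commands the reflexive but lies outside its binding domain — cannot bind it (Principle A).
— the engineers' teammates: subject of the clause headed by 'fired'; c-commands the reflexive within its binding domain — allowed (Principle A).
— the passengers: subject of the clause headed by 'promised'; c-commands the reflexive but lies outside its binding domain — cannot bind it (Principle A).

the engineers' teammates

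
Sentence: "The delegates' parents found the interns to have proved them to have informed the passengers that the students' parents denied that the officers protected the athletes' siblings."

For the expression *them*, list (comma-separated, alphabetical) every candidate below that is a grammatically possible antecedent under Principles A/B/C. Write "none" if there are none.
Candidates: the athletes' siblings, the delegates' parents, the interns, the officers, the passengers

the delegates' parents

*them* is a pronoun; Principle B requires it to be free in its binding domain — the clause headed by 'proved'.
— the athletes' siblings: object of the clause headed by 'protected'; is c-commanded by the pronoun; coreference would bind this R-expression — blocked (Principle C).
— the delegates' parents: subject of the matrix clause; c-commands the pronoun but lies outside its binding domain — allowed.
— the interns: subject of the clause headed by 'proved'; c-commands the pronoun within its binding domain — blocked (Principle B).
— the officers: subject of the clause headed by 'protected'; is c-commanded by the pronoun; coreference would bind this R-expression — blocked (Principle C).
— the passengers: object of the clause headed by 'informed'; is c-commanded by the pronoun; coreference would bind this R-expression — blocked (Principle C).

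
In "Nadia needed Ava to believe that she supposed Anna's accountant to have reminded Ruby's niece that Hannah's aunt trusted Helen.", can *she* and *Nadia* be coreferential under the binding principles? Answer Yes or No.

Yes

*Nadia* is an R-expression; Principle C requires it to be free (not bound by any c-commanding expression).
— she: subject of the clause headed by 'supposed'; the pronoun does not c-command the R-expression — coreference allowed.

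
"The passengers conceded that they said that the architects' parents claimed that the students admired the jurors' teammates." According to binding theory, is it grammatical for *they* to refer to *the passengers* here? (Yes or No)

Yes

*the passengers* is an R-expression; Principle C requires it to be free (not bound by any c-commanding expression).
— they: subject of the clause headed by 'said'; the pronoun does not c-command the R-expression — coreference allowed.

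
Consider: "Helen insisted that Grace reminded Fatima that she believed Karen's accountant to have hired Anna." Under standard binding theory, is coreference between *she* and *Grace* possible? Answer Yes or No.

Yes

*Grace* is an R-expression; Principle C requires it to be free (not bound by any c-commanding expression).
— she: subject of the clause headed by 'believed'; the pronoun does not c-command the R-expression — coreference allowed.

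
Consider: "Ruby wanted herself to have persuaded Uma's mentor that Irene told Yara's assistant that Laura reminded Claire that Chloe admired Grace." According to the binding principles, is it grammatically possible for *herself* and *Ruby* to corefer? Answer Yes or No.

*herself* is a reflexive; Principle A requires it to be bound within its binding domain — the matrix clause.
— Ruby: subject of the matrix clause; c-commands the reflexive within its binding domain — allowed (Principle A).

Yes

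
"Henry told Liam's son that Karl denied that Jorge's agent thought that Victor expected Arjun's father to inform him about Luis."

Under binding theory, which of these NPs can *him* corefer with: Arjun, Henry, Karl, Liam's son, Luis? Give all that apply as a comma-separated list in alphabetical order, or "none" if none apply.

Arjun, Henry, Karl, Liam's son

*him* is a pronoun; Principle B requires it to be free in its binding domain — the clause headed by 'inform'.
— Arjun: possessor inside the subject DP of the clause headed by 'inform'; does not c-command the pronoun — Principle B does not apply; allowed.
— Henry: subject of the matrix clause; c-commands the pronoun but lies outside its binding domain — allowed.
— Karl: subject of the clause headed by 'denied'; c-commands the pronoun but lies outside its binding domain — allowed.
— Liam's son: object of the matrix clause; c-commands the pronoun but lies outside its binding domain — allowed.
— Luis: second object of the clause headed by 'inform'; is c-commanded by the pronoun; coreference would bind this R-expression — blocked (Principle C).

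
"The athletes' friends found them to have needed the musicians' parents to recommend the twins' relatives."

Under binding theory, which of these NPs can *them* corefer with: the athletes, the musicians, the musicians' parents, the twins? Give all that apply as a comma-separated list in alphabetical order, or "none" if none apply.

*them* is a pronoun; Principle B requires it to be free in its binding domain — the matrix clause.
— the athletes: possessor inside the subject DP of the matrix clause; does not c-command the pronoun — Principle B does not apply; allowed.
— the musicians: possessor inside the subject DP of the clause headed by 'recommend'; is c-commanded by the pronoun; coreference would bind this R-expression — blocked (Principle C).
— the musicians' parents: subject of the clause headed by 'recommend'; is c-commanded by the pronoun; coreference would bind this R-expression — blocked (Principle C).
— the twins: possessor inside the object DP of the clause headed by 'recommend'; is c-commanded by the pronoun; coreference would bind this R-expression — blocked (Principle C).

the athletes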